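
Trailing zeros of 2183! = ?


floor(2183/5) = 436
floor(2183/25) = 87
floor(2183/125) = 17
floor(2183/625) = 3
Total = 543

543 trailing zeros


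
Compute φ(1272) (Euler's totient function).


1272 = 2^3 × 3 × 53
Prime factors: 2, 3, 53
φ(1272) = 1272 × (1-1/2) × (1-1/3) × (1-1/53)
= 1272 × 1/2 × 2/3 × 52/53 = 416

φ(1272) = 416


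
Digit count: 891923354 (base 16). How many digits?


891923354 in base 16 = 3529AB9A
Number of digits = 8

8 digits (base 16)


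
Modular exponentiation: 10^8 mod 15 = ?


10^1 mod 15 = 10
10^2 mod 15 = 10
10^3 mod 15 = 10
10^4 mod 15 = 10
10^5 mod 15 = 10
10^6 mod 15 = 10
10^7 mod 15 = 10
10^8 mod 15 = 10


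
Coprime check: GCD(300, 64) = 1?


Euclidean algorithm:
300 = 4 * 64 + 44
64 = 1 * 44 + 20
44 = 2 * 20 + 4
20 = 5 * 4 + 0
GCD(300, 64) = 4

No, not coprime (GCD = 4)


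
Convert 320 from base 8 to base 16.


320 (base 8) = 208 (decimal)
208 (decimal) = D0 (base 16)


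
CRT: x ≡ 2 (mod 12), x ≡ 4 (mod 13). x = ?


M = 12*13 = 156
M1 = M/12 = 13, M2 = M/13 = 12
M1^(-1) mod 12 = 1, M2^(-1) mod 13 = 12
x = 2*13*1 + 4*12*12 = 602
602 mod 156 = 134
Check: 134 mod 12 = 2 ✓, 134 mod 13 = 4 ✓

x ≡ 134 (mod 156)


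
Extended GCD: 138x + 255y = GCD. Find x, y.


Tabular extended Euclidean (each row: r = 138*s + 255*t):
r=138, s=1, t=0
r=255, s=0, t=1
q=0: r=138, s=1, t=0   [138*(1) + 255*(0) = 138]
q=1: r=117, s=-1, t=1   [138*(-1) + 255*(1) = 117]
q=1: r=21, s=2, t=-1   [138*(2) + 255*(-1) = 21]
q=5: r=12, s=-11, t=6   [138*(-11) + 255*(6) = 12]
q=1: r=9, s=13, t=-7   [138*(13) + 255*(-7) = 9]
q=1: r=3, s=-24, t=13   [138*(-24) + 255*(13) = 3]
q=3: r=0, s=85, t=-46   [138*(85) + 255*(-46) = 0]
GCD = 3; from the row with r=3: x=-24, y=13
Check: 138*(-24) + 255*(13) = -3312 + 3315 = 3

GCD = 3, x = -24, y = 13


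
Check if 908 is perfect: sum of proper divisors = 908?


Proper divisors of 908: 1, 2, 4, 227, 454
Sum = 1 + 2 + 4 + 227 + 454 = 688

No, 908 is not perfect (688 ≠ 908)


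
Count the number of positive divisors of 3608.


3608 = 2^3 × 11^1 × 41^1
d(3608) = (3+1) × (1+1) × (1+1) = 16

16 divisors


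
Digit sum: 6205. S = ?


6 + 2 + 0 + 5 = 13


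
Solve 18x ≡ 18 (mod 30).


GCD(18, 30) = 6 divides 18
Divide: 3x ≡ 3 (mod 5)
x ≡ 1 (mod 5)


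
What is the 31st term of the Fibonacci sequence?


Sequence: 1, 1, 2, 3, 5, 8, 13, 21, 34, 55, 89, 144, 233, 377, 610, 987, 1597, 2584, 4181, 6765, 10946, 17711, 28657, 46368, 75025, 121393, 196418, 317811, 514229, 832040, 1346269
F(31) = 1346269


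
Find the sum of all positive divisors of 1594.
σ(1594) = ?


Divisors of 1594: 1, 2, 797, 1594
Sum = 1 + 2 + 797 + 1594 = 2394

σ(1594) = 2394


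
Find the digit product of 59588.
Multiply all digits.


5 × 9 × 5 × 8 × 8 = 14400


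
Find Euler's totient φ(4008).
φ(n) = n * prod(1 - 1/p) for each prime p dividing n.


4008 = 2^3 × 3 × 167
Prime factors: 2, 3, 167
φ(4008) = 4008 × (1-1/2) × (1-1/3) × (1-1/167)
= 4008 × 1/2 × 2/3 × 166/167 = 1328

φ(4008) = 1328


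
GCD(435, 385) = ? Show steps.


435 = 1 * 385 + 50
385 = 7 * 50 + 35
50 = 1 * 35 + 15
35 = 2 * 15 + 5
15 = 3 * 5 + 0
GCD = 5


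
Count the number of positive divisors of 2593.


2593 = 2593^1
d(2593) = (1+1) = 2

2 divisors


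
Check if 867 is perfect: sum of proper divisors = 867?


Proper divisors of 867: 1, 3, 17, 51, 289
Sum = 1 + 3 + 17 + 51 + 289 = 361

No, 867 is not perfect (361 ≠ 867)


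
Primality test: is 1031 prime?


Check divisors up to sqrt(1031) = 32.1092
No divisors found.
1031 is prime.

Yes, 1031 is prime


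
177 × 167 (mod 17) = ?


177 × 167 = 29559
29559 mod 17 = 13


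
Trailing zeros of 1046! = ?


floor(1046/5) = 209
floor(1046/25) = 41
floor(1046/125) = 8
floor(1046/625) = 1
Total = 259

259 trailing zeros


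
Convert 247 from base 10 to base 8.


247 (base 10) = 247 (decimal)
247 (decimal) = 367 (base 8)


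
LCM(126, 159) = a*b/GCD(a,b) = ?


GCD(126, 159) = 3
LCM = 126*159/3 = 20034/3 = 6678

LCM = 6678


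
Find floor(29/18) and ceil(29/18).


29/18 = 1.6111
floor = 1
ceil = 2

floor = 1, ceil = 2


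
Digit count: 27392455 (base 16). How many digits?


27392455 in base 16 = 1A1F9C7
Number of digits = 7

7 digits (base 16)


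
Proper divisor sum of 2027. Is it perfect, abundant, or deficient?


Proper divisors: 1
Sum = 1 = 1
1 < 2027 → deficient

s(2027) = 1 (deficient)


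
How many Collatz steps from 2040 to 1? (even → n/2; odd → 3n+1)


2040 → 1020 → 510 → 255 → 766 → 383 → 1150 → 575 → 1726 → 863 → 2590 → 1295 → 3886 → 1943 → 5830 → 2915 → 8746 → 4373 → 13120 → 6560 → 3280 → 1640 → 820 → 410 → 205 → 616 → 308 → 154 → 77 → 232 → 116 → 58 → 29 → 88 → 44 → 22 → 11 → 34 → 17 → 52 → 26 → 13 → 40 → 20 → 10 → 5 → 16 → 8 → 4 → 2 → 1
Total steps = 50

50 steps


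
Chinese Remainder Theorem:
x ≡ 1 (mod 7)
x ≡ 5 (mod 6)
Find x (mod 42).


M = 7*6 = 42
M1 = M/7 = 6, M2 = M/6 = 7
M1^(-1) mod 7 = 6, M2^(-1) mod 6 = 1
x = 1*6*6 + 5*7*1 = 71
71 mod 42 = 29
Check: 29 mod 7 = 1 ✓, 29 mod 6 = 5 ✓

x ≡ 29 (mod 42)


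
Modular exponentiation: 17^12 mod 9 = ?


17^1 mod 9 = 8
17^2 mod 9 = 1
17^3 mod 9 = 8
17^4 mod 9 = 1
17^5 mod 9 = 8
17^6 mod 9 = 1
17^7 mod 9 = 8
17^8 mod 9 = 1
17^9 mod 9 = 8
17^10 mod 9 = 1
17^11 mod 9 = 8
17^12 mod 9 = 1


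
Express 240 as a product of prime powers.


240 / 2 = 120
120 / 2 = 60
60 / 2 = 30
30 / 2 = 15
15 / 3 = 5
5 / 5 = 1
240 = 2^4 × 3 × 5


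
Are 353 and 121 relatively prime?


Euclidean algorithm:
353 = 2 * 121 + 111
121 = 1 * 111 + 10
111 = 11 * 10 + 1
10 = 10 * 1 + 0
GCD(353, 121) = 1

Yes, coprime (GCD = 1)


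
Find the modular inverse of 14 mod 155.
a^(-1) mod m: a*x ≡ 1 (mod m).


Use the extended Euclidean algorithm on (155, 14); each row r = 155*s + 14*t:
r=155, s=1, t=0
r=14, s=0, t=1
q=11: r=1, s=1, t=-11   [155*(1) + 14*(-11) = 1]
q=14: r=0, s=-14, t=155   [155*(-14) + 14*(155) = 0]
GCD = 1 with t = -11, so 14*(-11) ≡ 1 (mod 155)
Inverse = -11 mod 155 = 144
Check: 14 * 144 = 2016 ≡ 1 (mod 155)

14^(-1) ≡ 144 (mod 155)


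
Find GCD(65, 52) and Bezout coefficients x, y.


Tabular extended Euclidean (each row: r = 65*s + 52*t):
r=65, s=1, t=0
r=52, s=0, t=1
q=1: r=13, s=1, t=-1   [65*(1) + 52*(-1) = 13]
q=4: r=0, s=-4, t=5   [65*(-4) + 52*(5) = 0]
GCD = 13; from the row with r=13: x=1, y=-1
Check: 65*(1) + 52*(-1) = 65 - 52 = 13

GCD = 13, x = 1, y = -1


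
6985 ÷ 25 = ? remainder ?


6985 = 25 * 279 + 10
Check: 6975 + 10 = 6985

q = 279, r = 10


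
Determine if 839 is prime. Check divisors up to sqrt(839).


Check divisors up to sqrt(839) = 28.9655
No divisors found.
839 is prime.

Yes, 839 is prime


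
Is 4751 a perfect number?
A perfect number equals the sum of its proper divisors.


Proper divisors of 4751: 1
Sum = 1 = 1

No, 4751 is not perfect (1 ≠ 4751)


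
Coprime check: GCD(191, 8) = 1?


Euclidean algorithm:
191 = 23 * 8 + 7
8 = 1 * 7 + 1
7 = 7 * 1 + 0
GCD(191, 8) = 1

Yes, coprime (GCD = 1)


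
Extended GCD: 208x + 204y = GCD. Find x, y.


Tabular extended Euclidean (each row: r = 208*s + 204*t):
r=208, s=1, t=0
r=204, s=0, t=1
q=1: r=4, s=1, t=-1   [208*(1) + 204*(-1) = 4]
q=51: r=0, s=-51, t=52   [208*(-51) + 204*(52) = 0]
GCD = 4; from the row with r=4: x=1, y=-1
Check: 208*(1) + 204*(-1) = 208 - 204 = 4

GCD = 4, x = 1, y = -1


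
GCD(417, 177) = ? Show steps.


417 = 2 * 177 + 63
177 = 2 * 63 + 51
63 = 1 * 51 + 12
51 = 4 * 12 + 3
12 = 4 * 3 + 0
GCD = 3


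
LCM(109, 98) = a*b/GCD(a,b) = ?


GCD(109, 98) = 1
LCM = 109*98/1 = 10682/1 = 10682

LCM = 10682


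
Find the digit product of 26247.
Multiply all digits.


2 × 6 × 2 × 4 × 7 = 672


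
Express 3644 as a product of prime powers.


3644 / 2 = 1822
1822 / 2 = 911
911 / 911 = 1
3644 = 2^2 × 911


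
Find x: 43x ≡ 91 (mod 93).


GCD(43, 93) = 1, unique solution
a^(-1) mod 93 = 13
x = 13 * 91 mod 93 = 67

x ≡ 67 (mod 93)


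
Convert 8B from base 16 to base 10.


8B (base 16) = 139 (decimal)
139 (decimal) = 139 (base 10)


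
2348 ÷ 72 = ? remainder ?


2348 = 72 * 32 + 44
Check: 2304 + 44 = 2348

q = 32, r = 44


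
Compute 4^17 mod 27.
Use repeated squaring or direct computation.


4^1 mod 27 = 4
4^2 mod 27 = 16
4^3 mod 27 = 10
4^4 mod 27 = 13
4^5 mod 27 = 25
4^6 mod 27 = 19
4^7 mod 27 = 22
4^8 mod 27 = 7
4^9 mod 27 = 1
4^10 mod 27 = 4
4^11 mod 27 = 16
4^12 mod 27 = 10
4^13 mod 27 = 13
4^14 mod 27 = 25
4^15 mod 27 = 19
4^16 mod 27 = 22
4^17 mod 27 = 7


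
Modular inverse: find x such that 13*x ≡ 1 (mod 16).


Use the extended Euclidean algorithm on (16, 13); each row r = 16*s + 13*t:
r=16, s=1, t=0
r=13, s=0, t=1
q=1: r=3, s=1, t=-1   [16*(1) + 13*(-1) = 3]
q=4: r=1, s=-4, t=5   [16*(-4) + 13*(5) = 1]
q=3: r=0, s=13, t=-16   [16*(13) + 13*(-16) = 0]
GCD = 1 with t = 5, so 13*(5) ≡ 1 (mod 16)
Inverse = 5 mod 16 = 5
Check: 13 * 5 = 65 ≡ 1 (mod 16)

13^(-1) ≡ 5 (mod 16)


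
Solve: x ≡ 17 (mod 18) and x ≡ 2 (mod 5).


M = 18*5 = 90
M1 = M/18 = 5, M2 = M/5 = 18
M1^(-1) mod 18 = 11, M2^(-1) mod 5 = 2
x = 17*5*11 + 2*18*2 = 1007
1007 mod 90 = 17
Check: 17 mod 18 = 17 ✓, 17 mod 5 = 2 ✓

x ≡ 17 (mod 90)


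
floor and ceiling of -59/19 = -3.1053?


-59/19 = -3.1053
floor = -4
ceil = -3

floor = -4, ceil = -3


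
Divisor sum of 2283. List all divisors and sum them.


Divisors of 2283: 1, 3, 761, 2283
Sum = 1 + 3 + 761 + 2283 = 3048

σ(2283) = 3048


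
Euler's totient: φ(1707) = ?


1707 = 3 × 569
Prime factors: 3, 569
φ(1707) = 1707 × (1-1/3) × (1-1/569)
= 1707 × 2/3 × 568/569 = 1136

φ(1707) = 1136


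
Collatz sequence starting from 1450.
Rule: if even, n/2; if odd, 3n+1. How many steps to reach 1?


1450 → 725 → 2176 → 1088 → 544 → 272 → 136 → 68 → 34 → 17 → 52 → 26 → 13 → 40 → 20 → 10 → 5 → 16 → 8 → 4 → 2 → 1
Total steps = 21

21 steps


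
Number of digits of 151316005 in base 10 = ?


151316005 has 9 digits in base 10
floor(log10(151316005)) + 1 = floor(8.1799) + 1 = 9

9 digits (base 10)


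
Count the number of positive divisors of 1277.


1277 = 1277^1
d(1277) = (1+1) = 2

2 divisors


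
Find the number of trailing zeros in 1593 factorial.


floor(1593/5) = 318
floor(1593/25) = 63
floor(1593/125) = 12
floor(1593/625) = 2
Total = 395

395 trailing zeros


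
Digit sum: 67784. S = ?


6 + 7 + 7 + 8 + 4 = 32


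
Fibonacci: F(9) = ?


Sequence: 1, 1, 2, 3, 5, 8, 13, 21, 34
F(9) = 34


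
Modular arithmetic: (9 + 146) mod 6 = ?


9 + 146 = 155
155 mod 6 = 5


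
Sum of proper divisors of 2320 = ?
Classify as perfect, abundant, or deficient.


Proper divisors: 1, 2, 4, 5, 8, 10, 16, 20, 29, 40, 58, 80, 116, 145, 232, 290, 464, 580, 1160
Sum = 1 + 2 + 4 + 5 + 8 + 10 + 16 + 20 + 29 + 40 + 58 + 80 + 116 + 145 + 232 + 290 + 464 + 580 + 1160 = 3260
3260 > 2320 → abundant

s(2320) = 3260 (abundant)


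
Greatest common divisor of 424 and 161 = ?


424 = 2 * 161 + 102
161 = 1 * 102 + 59
102 = 1 * 59 + 43
59 = 1 * 43 + 16
43 = 2 * 16 + 11
16 = 1 * 11 + 5
11 = 2 * 5 + 1
5 = 5 * 1 + 0
GCD = 1


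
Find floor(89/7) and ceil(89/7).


89/7 = 12.7143
floor = 12
ceil = 13

floor = 12, ceil = 13


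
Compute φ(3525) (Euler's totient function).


3525 = 3 × 5^2 × 47
Prime factors: 3, 5, 47
φ(3525) = 3525 × (1-1/3) × (1-1/5) × (1-1/47)
= 3525 × 2/3 × 4/5 × 46/47 = 1840

φ(3525) = 1840


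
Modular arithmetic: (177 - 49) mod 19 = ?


177 - 49 = 128
128 mod 19 = 14


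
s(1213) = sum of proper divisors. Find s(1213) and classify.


Proper divisors: 1
Sum = 1 = 1
1 < 1213 → deficient

s(1213) = 1 (deficient)


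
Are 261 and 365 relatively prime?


Euclidean algorithm:
365 = 1 * 261 + 104
261 = 2 * 104 + 53
104 = 1 * 53 + 51
53 = 1 * 51 + 2
51 = 25 * 2 + 1
2 = 2 * 1 + 0
GCD(261, 365) = 1

Yes, coprime (GCD = 1)


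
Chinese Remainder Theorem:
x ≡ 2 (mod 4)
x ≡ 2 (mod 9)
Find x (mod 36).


M = 4*9 = 36
M1 = M/4 = 9, M2 = M/9 = 4
M1^(-1) mod 4 = 1, M2^(-1) mod 9 = 7
x = 2*9*1 + 2*4*7 = 74
74 mod 36 = 2
Check: 2 mod 4 = 2 ✓, 2 mod 9 = 2 ✓

x ≡ 2 (mod 36)


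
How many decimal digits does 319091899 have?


319091899 has 9 digits in base 10
floor(log10(319091899)) + 1 = floor(8.5039) + 1 = 9

9 digits (base 10)


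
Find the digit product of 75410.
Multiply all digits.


7 × 5 × 4 × 1 × 0 = 0


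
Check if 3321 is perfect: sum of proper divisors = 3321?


Proper divisors of 3321: 1, 3, 9, 27, 41, 81, 123, 369, 1107
Sum = 1 + 3 + 9 + 27 + 41 + 81 + 123 + 369 + 1107 = 1761

No, 3321 is not perfect (1761 ≠ 3321)


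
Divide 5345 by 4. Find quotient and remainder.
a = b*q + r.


5345 = 4 * 1336 + 1
Check: 5344 + 1 = 5345

q = 1336, r = 1


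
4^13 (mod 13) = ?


4^1 mod 13 = 4
4^2 mod 13 = 3
4^3 mod 13 = 12
4^4 mod 13 = 9
4^5 mod 13 = 10
4^6 mod 13 = 1
4^7 mod 13 = 4
4^8 mod 13 = 3
4^9 mod 13 = 12
4^10 mod 13 = 9
4^11 mod 13 = 10
4^12 mod 13 = 1
4^13 mod 13 = 4


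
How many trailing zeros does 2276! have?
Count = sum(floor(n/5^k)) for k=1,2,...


floor(2276/5) = 455
floor(2276/25) = 91
floor(2276/125) = 18
floor(2276/625) = 3
Total = 567

567 trailing zeros


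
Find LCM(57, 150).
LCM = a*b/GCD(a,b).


GCD(57, 150) = 3
LCM = 57*150/3 = 8550/3 = 2850

LCM = 2850


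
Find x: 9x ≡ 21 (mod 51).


GCD(9, 51) = 3 divides 21
Divide: 3x ≡ 7 (mod 17)
x ≡ 8 (mod 17)


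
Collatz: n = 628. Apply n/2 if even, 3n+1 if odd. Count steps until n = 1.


628 → 314 → 157 → 472 → 236 → 118 → 59 → 178 → 89 → 268 → 134 → 67 → 202 → 101 → 304 → 152 → 76 → 38 → 19 → 58 → 29 → 88 → 44 → 22 → 11 → 34 → 17 → 52 → 26 → 13 → 40 → 20 → 10 → 5 → 16 → 8 → 4 → 2 → 1
Total steps = 38

38 steps


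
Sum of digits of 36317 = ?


3 + 6 + 3 + 1 + 7 = 20


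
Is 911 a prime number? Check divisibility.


Check divisors up to sqrt(911) = 30.1828
No divisors found.
911 is prime.

Yes, 911 is prime


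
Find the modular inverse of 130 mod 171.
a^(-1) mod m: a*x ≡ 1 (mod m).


Use the extended Euclidean algorithm on (171, 130); each row r = 171*s + 130*t:
r=171, s=1, t=0
r=130, s=0, t=1
q=1: r=41, s=1, t=-1   [171*(1) + 130*(-1) = 41]
q=3: r=7, s=-3, t=4   [171*(-3) + 130*(4) = 7]
q=5: r=6, s=16, t=-21   [171*(16) + 130*(-21) = 6]
q=1: r=1, s=-19, t=25   [171*(-19) + 130*(25) = 1]
q=6: r=0, s=130, t=-171   [171*(130) + 130*(-171) = 0]
GCD = 1 with t = 25, so 130*(25) ≡ 1 (mod 171)
Inverse = 25 mod 171 = 25
Check: 130 * 25 = 3250 ≡ 1 (mod 171)

130^(-1) ≡ 25 (mod 171)


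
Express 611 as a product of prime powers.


611 / 13 = 47
47 / 47 = 1
611 = 13 × 47


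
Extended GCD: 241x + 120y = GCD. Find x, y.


Tabular extended Euclidean (each row: r = 241*s + 120*t):
r=241, s=1, t=0
r=120, s=0, t=1
q=2: r=1, s=1, t=-2   [241*(1) + 120*(-2) = 1]
q=120: r=0, s=-120, t=241   [241*(-120) + 120*(241) = 0]
GCD = 1; from the row with r=1: x=1, y=-2
Check: 241*(1) + 120*(-2) = 241 - 240 = 1

GCD = 1, x = 1, y = -2


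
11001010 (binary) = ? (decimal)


11001010 (base 2) = 202 (decimal)
202 (decimal) = 202 (base 10)


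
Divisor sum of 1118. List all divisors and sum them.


Divisors of 1118: 1, 2, 13, 26, 43, 86, 559, 1118
Sum = 1 + 2 + 13 + 26 + 43 + 86 + 559 + 1118 = 1848

σ(1118) = 1848


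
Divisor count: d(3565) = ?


3565 = 5^1 × 23^1 × 31^1
d(3565) = (1+1) × (1+1) × (1+1) = 8

8 divisors


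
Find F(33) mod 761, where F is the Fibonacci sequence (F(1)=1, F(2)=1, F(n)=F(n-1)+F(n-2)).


F(k) mod 761 for k=1..33:
1, 1, 2, 3, 5, 8, 13, 21, 34, 55, 89, 144, 233, 377, 610, 226, 75, 301, 376, 677, 292, 208, 500, 708, 447, 394, 80, 474, 554, 267, 60, 327, 387
F(33) mod 761 = 387


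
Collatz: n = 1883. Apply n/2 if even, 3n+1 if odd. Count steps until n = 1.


1883 → 5650 → 2825 → 8476 → 4238 → 2119 → 6358 → 3179 → 9538 → 4769 → 14308 → 7154 → 3577 → 10732 → 5366 → 2683 → 8050 → 4025 → 12076 → 6038 → 3019 → 9058 → 4529 → 13588 → 6794 → 3397 → 10192 → 5096 → 2548 → 1274 → 637 → 1912 → 956 → 478 → 239 → 718 → 359 → 1078 → 539 → 1618 → 809 → 2428 → 1214 → 607 → 1822 → 911 → 2734 → 1367 → 4102 → 2051 → 6154 → 3077 → 9232 → 4616 → 2308 → 1154 → 577 → 1732 → 866 → 433 → 1300 → 650 → 325 → 976 → 488 → 244 → 122 → 61 → 184 → 92 → 46 → 23 → 70 → 35 → 106 → 53 → 160 → 80 → 40 → 20 → 10 → 5 → 16 → 8 → 4 → 2 → 1
Total steps = 86

86 steps


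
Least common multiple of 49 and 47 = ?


GCD(49, 47) = 1
LCM = 49*47/1 = 2303/1 = 2303

LCM = 2303


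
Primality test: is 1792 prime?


1792 / 2 = 896 (exact division)
1792 is NOT prime.

No, 1792 is not prime


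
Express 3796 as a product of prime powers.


3796 / 2 = 1898
1898 / 2 = 949
949 / 13 = 73
73 / 73 = 1
3796 = 2^2 × 13 × 73


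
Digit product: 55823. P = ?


5 × 5 × 8 × 2 × 3 = 1200


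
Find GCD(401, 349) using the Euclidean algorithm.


401 = 1 * 349 + 52
349 = 6 * 52 + 37
52 = 1 * 37 + 15
37 = 2 * 15 + 7
15 = 2 * 7 + 1
7 = 7 * 1 + 0
GCD = 1


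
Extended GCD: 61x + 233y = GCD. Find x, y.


Tabular extended Euclidean (each row: r = 61*s + 233*t):
r=61, s=1, t=0
r=233, s=0, t=1
q=0: r=61, s=1, t=0   [61*(1) + 233*(0) = 61]
q=3: r=50, s=-3, t=1   [61*(-3) + 233*(1) = 50]
q=1: r=11, s=4, t=-1   [61*(4) + 233*(-1) = 11]
q=4: r=6, s=-19, t=5   [61*(-19) + 233*(5) = 6]
q=1: r=5, s=23, t=-6   [61*(23) + 233*(-6) = 5]
q=1: r=1, s=-42, t=11   [61*(-42) + 233*(11) = 1]
q=5: r=0, s=233, t=-61   [61*(233) + 233*(-61) = 0]
GCD = 1; from the row with r=1: x=-42, y=11
Check: 61*(-42) + 233*(11) = -2562 + 2563 = 1

GCD = 1, x = -42, y = 11


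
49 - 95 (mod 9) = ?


49 - 95 = -46
-46 mod 9 = 8


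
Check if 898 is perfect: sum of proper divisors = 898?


Proper divisors of 898: 1, 2, 449
Sum = 1 + 2 + 449 = 452

No, 898 is not perfect (452 ≠ 898)


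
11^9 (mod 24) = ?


11^1 mod 24 = 11
11^2 mod 24 = 1
11^3 mod 24 = 11
11^4 mod 24 = 1
11^5 mod 24 = 11
11^6 mod 24 = 1
11^7 mod 24 = 11
11^8 mod 24 = 1
11^9 mod 24 = 11


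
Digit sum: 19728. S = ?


1 + 9 + 7 + 2 + 8 = 27


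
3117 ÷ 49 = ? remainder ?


3117 = 49 * 63 + 30
Check: 3087 + 30 = 3117

q = 63, r = 30


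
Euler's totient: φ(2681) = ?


2681 = 7 × 383
Prime factors: 7, 383
φ(2681) = 2681 × (1-1/7) × (1-1/383)
= 2681 × 6/7 × 382/383 = 2292

φ(2681) = 2292


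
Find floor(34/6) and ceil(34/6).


34/6 = 5.6667
floor = 5
ceil = 6

floor = 5, ceil = 6


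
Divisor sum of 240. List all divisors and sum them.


Divisors of 240: 1, 2, 3, 4, 5, 6, 8, 10, 12, 15, 16, 20, 24, 30, 40, 48, 60, 80, 120, 240
Sum = 1 + 2 + 3 + 4 + 5 + 6 + 8 + 10 + 12 + 15 + 16 + 20 + 24 + 30 + 40 + 48 + 60 + 80 + 120 + 240 = 744

σ(240) = 744


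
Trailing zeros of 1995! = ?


floor(1995/5) = 399
floor(1995/25) = 79
floor(1995/125) = 15
floor(1995/625) = 3
Total = 496

496 trailing zeros


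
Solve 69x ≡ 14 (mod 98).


GCD(69, 98) = 1, unique solution
a^(-1) mod 98 = 27
x = 27 * 14 mod 98 = 84

x ≡ 84 (mod 98)


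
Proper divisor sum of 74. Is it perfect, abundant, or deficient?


Proper divisors: 1, 2, 37
Sum = 1 + 2 + 37 = 40
40 < 74 → deficient

s(74) = 40 (deficient)


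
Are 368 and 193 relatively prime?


Euclidean algorithm:
368 = 1 * 193 + 175
193 = 1 * 175 + 18
175 = 9 * 18 + 13
18 = 1 * 13 + 5
13 = 2 * 5 + 3
5 = 1 * 3 + 2
3 = 1 * 2 + 1
2 = 2 * 1 + 0
GCD(368, 193) = 1

Yes, coprime (GCD = 1)


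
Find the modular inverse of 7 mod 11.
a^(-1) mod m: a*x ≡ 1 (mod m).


Use the extended Euclidean algorithm on (11, 7); each row r = 11*s + 7*t:
r=11, s=1, t=0
r=7, s=0, t=1
q=1: r=4, s=1, t=-1   [11*(1) + 7*(-1) = 4]
q=1: r=3, s=-1, t=2   [11*(-1) + 7*(2) = 3]
q=1: r=1, s=2, t=-3   [11*(2) + 7*(-3) = 1]
q=3: r=0, s=-7, t=11   [11*(-7) + 7*(11) = 0]
GCD = 1 with t = -3, so 7*(-3) ≡ 1 (mod 11)
Inverse = -3 mod 11 = 8
Check: 7 * 8 = 56 ≡ 1 (mod 11)

7^(-1) ≡ 8 (mod 11)


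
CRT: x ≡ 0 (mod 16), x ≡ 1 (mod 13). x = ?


M = 16*13 = 208
M1 = M/16 = 13, M2 = M/13 = 16
M1^(-1) mod 16 = 5, M2^(-1) mod 13 = 9
x = 0*13*5 + 1*16*9 = 144
144 mod 208 = 144
Check: 144 mod 16 = 0 ✓, 144 mod 13 = 1 ✓

x ≡ 144 (mod 208)


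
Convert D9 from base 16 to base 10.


D9 (base 16) = 217 (decimal)
217 (decimal) = 217 (base 10)


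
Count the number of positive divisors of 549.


549 = 3^2 × 61^1
d(549) = (2+1) × (1+1) = 6

6 divisors


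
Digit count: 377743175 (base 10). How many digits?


377743175 has 9 digits in base 10
floor(log10(377743175)) + 1 = floor(8.5772) + 1 = 9

9 digits (base 10)


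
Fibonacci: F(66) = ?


Sequence: 1, 1, 2, 3, 5, 8, 13, 21, 34, 55, 89, 144, 233, 377, 610, 987, 1597, 2584, 4181, 6765, 10946, 17711, 28657, 46368, 75025, 121393, 196418, 317811, 514229, 832040, 1346269, 2178309, 3524578, 5702887, 9227465, 14930352, 24157817, 39088169, 63245986, 102334155, 165580141, 267914296, 433494437, 701408733, 1134903170, 1836311903, 2971215073, 4807526976, 7778742049, 12586269025, 20365011074, 32951280099, 53316291173, 86267571272, 139583862445, 225851433717, 365435296162, 591286729879, 956722026041, 1548008755920, 2504730781961, 4052739537881, 6557470319842, 10610209857723, 17167680177565, 27777890035288
F(66) = 27777890035288


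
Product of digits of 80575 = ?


8 × 0 × 5 × 7 × 5 = 0


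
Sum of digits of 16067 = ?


1 + 6 + 0 + 6 + 7 = 20


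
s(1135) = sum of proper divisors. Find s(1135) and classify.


Proper divisors: 1, 5, 227
Sum = 1 + 5 + 227 = 233
233 < 1135 → deficient

s(1135) = 233 (deficient)


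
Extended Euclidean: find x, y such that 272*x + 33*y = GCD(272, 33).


Tabular extended Euclidean (each row: r = 272*s + 33*t):
r=272, s=1, t=0
r=33, s=0, t=1
q=8: r=8, s=1, t=-8   [272*(1) + 33*(-8) = 8]
q=4: r=1, s=-4, t=33   [272*(-4) + 33*(33) = 1]
q=8: r=0, s=33, t=-272   [272*(33) + 33*(-272) = 0]
GCD = 1; from the row with r=1: x=-4, y=33
Check: 272*(-4) + 33*(33) = -1088 + 1089 = 1

GCD = 1, x = -4, y = 33


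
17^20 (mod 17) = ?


17^1 mod 17 = 0
17^2 mod 17 = 0
17^3 mod 17 = 0
17^4 mod 17 = 0
17^5 mod 17 = 0
17^6 mod 17 = 0
17^7 mod 17 = 0
17^8 mod 17 = 0
17^9 mod 17 = 0
17^10 mod 17 = 0
17^11 mod 17 = 0
17^12 mod 17 = 0
17^13 mod 17 = 0
17^14 mod 17 = 0
17^15 mod 17 = 0
17^16 mod 17 = 0
17^17 mod 17 = 0
17^18 mod 17 = 0
17^19 mod 17 = 0
17^20 mod 17 = 0


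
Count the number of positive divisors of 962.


962 = 2^1 × 13^1 × 37^1
d(962) = (1+1) × (1+1) × (1+1) = 8

8 divisors


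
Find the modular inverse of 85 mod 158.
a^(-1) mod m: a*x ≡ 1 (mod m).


Use the extended Euclidean algorithm on (158, 85); each row r = 158*s + 85*t:
r=158, s=1, t=0
r=85, s=0, t=1
q=1: r=73, s=1, t=-1   [158*(1) + 85*(-1) = 73]
q=1: r=12, s=-1, t=2   [158*(-1) + 85*(2) = 12]
q=6: r=1, s=7, t=-13   [158*(7) + 85*(-13) = 1]
q=12: r=0, s=-85, t=158   [158*(-85) + 85*(158) = 0]
GCD = 1 with t = -13, so 85*(-13) ≡ 1 (mod 158)
Inverse = -13 mod 158 = 145
Check: 85 * 145 = 12325 ≡ 1 (mod 158)

85^(-1) ≡ 145 (mod 158)


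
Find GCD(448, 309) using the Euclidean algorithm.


448 = 1 * 309 + 139
309 = 2 * 139 + 31
139 = 4 * 31 + 15
31 = 2 * 15 + 1
15 = 15 * 1 + 0
GCD = 1


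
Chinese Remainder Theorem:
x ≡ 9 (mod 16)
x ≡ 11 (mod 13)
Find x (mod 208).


M = 16*13 = 208
M1 = M/16 = 13, M2 = M/13 = 16
M1^(-1) mod 16 = 5, M2^(-1) mod 13 = 9
x = 9*13*5 + 11*16*9 = 2169
2169 mod 208 = 89
Check: 89 mod 16 = 9 ✓, 89 mod 13 = 11 ✓

x ≡ 89 (mod 208)


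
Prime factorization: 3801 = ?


3801 / 3 = 1267
1267 / 7 = 181
181 / 181 = 1
3801 = 3 × 7 × 181


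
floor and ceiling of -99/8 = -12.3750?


-99/8 = -12.3750
floor = -13
ceil = -12

floor = -13, ceil = -12


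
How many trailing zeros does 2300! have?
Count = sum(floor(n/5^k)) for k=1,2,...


floor(2300/5) = 460
floor(2300/25) = 92
floor(2300/125) = 18
floor(2300/625) = 3
Total = 573

573 trailing zeros


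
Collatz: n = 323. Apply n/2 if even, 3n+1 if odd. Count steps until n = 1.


323 → 970 → 485 → 1456 → 728 → 364 → 182 → 91 → 274 → 137 → 412 → 206 → 103 → 310 → 155 → 466 → 233 → 700 → 350 → 175 → 526 → 263 → 790 → 395 → 1186 → 593 → 1780 → 890 → 445 → 1336 → 668 → 334 → 167 → 502 → 251 → 754 → 377 → 1132 → 566 → 283 → 850 → 425 → 1276 → 638 → 319 → 958 → 479 → 1438 → 719 → 2158 → 1079 → 3238 → 1619 → 4858 → 2429 → 7288 → 3644 → 1822 → 911 → 2734 → 1367 → 4102 → 2051 → 6154 → 3077 → 9232 → 4616 → 2308 → 1154 → 577 → 1732 → 866 → 433 → 1300 → 650 → 325 → 976 → 488 → 244 → 122 → 61 → 184 → 92 → 46 → 23 → 70 → 35 → 106 → 53 → 160 → 80 → 40 → 20 → 10 → 5 → 16 → 8 → 4 → 2 → 1
Total steps = 99

99 steps


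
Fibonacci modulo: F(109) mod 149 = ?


F(k) mod 149 for k=1..109:
1, 1, 2, 3, 5, 8, 13, 21, 34, 55, 89, 144, 84, 79, 14, 93, 107, 51, 9, 60, 69, 129, 49, 29, 78, 107, 36, 143, 30, 24, 54, 78, 132, 61, 44, 105, 0, 105, 105, 61, 17, 78, 95, 24, 119, 143, 113, 107, 71, 29, 100, 129, 80, 60, 140, 51, 42, 93, 135, 79, 65, 144, 60, 55, 115, 21, 136, 8, 144, 3, 147, 1, 148, 0, 148, 148, 147, 146, 144, 141, 136, 128, 115, 94, 60, 5, 65, 70, 135, 56, 42, 98, 140, 89, 80, 20, 100, 120, 71, 42, 113, 6, 119, 125, 95, 71, 17, 88, 105
F(109) mod 149 = 105


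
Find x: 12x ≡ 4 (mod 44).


GCD(12, 44) = 4 divides 4
Divide: 3x ≡ 1 (mod 11)
x ≡ 4 (mod 11)


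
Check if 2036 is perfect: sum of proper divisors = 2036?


Proper divisors of 2036: 1, 2, 4, 509, 1018
Sum = 1 + 2 + 4 + 509 + 1018 = 1534

No, 2036 is not perfect (1534 ≠ 2036)


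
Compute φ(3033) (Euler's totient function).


3033 = 3^2 × 337
Prime factors: 3, 337
φ(3033) = 3033 × (1-1/3) × (1-1/337)
= 3033 × 2/3 × 336/337 = 2016

φ(3033) = 2016


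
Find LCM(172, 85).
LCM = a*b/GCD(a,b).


GCD(172, 85) = 1
LCM = 172*85/1 = 14620/1 = 14620

LCM = 14620


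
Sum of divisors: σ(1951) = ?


Divisors of 1951: 1, 1951
Sum = 1 + 1951 = 1952

σ(1951) = 1952


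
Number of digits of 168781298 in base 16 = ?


168781298 in base 16 = A0F65F2
Number of digits = 7

7 digits (base 16)


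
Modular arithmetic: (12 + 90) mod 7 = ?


12 + 90 = 102
102 mod 7 = 4


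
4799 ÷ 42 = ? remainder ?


4799 = 42 * 114 + 11
Check: 4788 + 11 = 4799

q = 114, r = 11


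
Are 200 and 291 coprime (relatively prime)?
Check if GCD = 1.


Euclidean algorithm:
291 = 1 * 200 + 91
200 = 2 * 91 + 18
91 = 5 * 18 + 1
18 = 18 * 1 + 0
GCD(200, 291) = 1

Yes, coprime (GCD = 1)


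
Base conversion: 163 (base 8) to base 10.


163 (base 8) = 115 (decimal)
115 (decimal) = 115 (base 10)


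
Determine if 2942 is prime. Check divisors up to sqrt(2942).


2942 / 2 = 1471 (exact division)
2942 is NOT prime.

No, 2942 is not prime


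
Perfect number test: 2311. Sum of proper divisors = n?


Proper divisors of 2311: 1
Sum = 1 = 1

No, 2311 is not perfect (1 ≠ 2311)


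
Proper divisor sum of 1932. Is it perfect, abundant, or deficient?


Proper divisors: 1, 2, 3, 4, 6, 7, 12, 14, 21, 23, 28, 42, 46, 69, 84, 92, 138, 161, 276, 322, 483, 644, 966
Sum = 1 + 2 + 3 + 4 + 6 + 7 + 12 + 14 + 21 + 23 + 28 + 42 + 46 + 69 + 84 + 92 + 138 + 161 + 276 + 322 + 483 + 644 + 966 = 3444
3444 > 1932 → abundant

s(1932) = 3444 (abundant)


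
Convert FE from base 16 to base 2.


FE (base 16) = 254 (decimal)
254 (decimal) = 11111110 (base 2)


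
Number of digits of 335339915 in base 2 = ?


335339915 in base 2 = 10011111111001110000110001011
Number of digits = 29

29 digits (base 2)


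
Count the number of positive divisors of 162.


162 = 2^1 × 3^4
d(162) = (1+1) × (4+1) = 10

10 divisors


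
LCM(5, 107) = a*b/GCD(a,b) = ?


GCD(5, 107) = 1
LCM = 5*107/1 = 535/1 = 535

LCM = 535


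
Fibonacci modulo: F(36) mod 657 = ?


F(k) mod 657 for k=1..36:
1, 1, 2, 3, 5, 8, 13, 21, 34, 55, 89, 144, 233, 377, 610, 330, 283, 613, 239, 195, 434, 629, 406, 378, 127, 505, 632, 480, 455, 278, 76, 354, 430, 127, 557, 27
F(36) mod 657 = 27


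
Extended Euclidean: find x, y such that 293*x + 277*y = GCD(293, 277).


Tabular extended Euclidean (each row: r = 293*s + 277*t):
r=293, s=1, t=0
r=277, s=0, t=1
q=1: r=16, s=1, t=-1   [293*(1) + 277*(-1) = 16]
q=17: r=5, s=-17, t=18   [293*(-17) + 277*(18) = 5]
q=3: r=1, s=52, t=-55   [293*(52) + 277*(-55) = 1]
q=5: r=0, s=-277, t=293   [293*(-277) + 277*(293) = 0]
GCD = 1; from the row with r=1: x=52, y=-55
Check: 293*(52) + 277*(-55) = 15236 - 15235 = 1

GCD = 1, x = 52, y = -55


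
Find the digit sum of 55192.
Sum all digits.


5 + 5 + 1 + 9 + 2 = 22


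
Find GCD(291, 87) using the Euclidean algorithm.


291 = 3 * 87 + 30
87 = 2 * 30 + 27
30 = 1 * 27 + 3
27 = 9 * 3 + 0
GCD = 3


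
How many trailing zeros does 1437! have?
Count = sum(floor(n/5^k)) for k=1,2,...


floor(1437/5) = 287
floor(1437/25) = 57
floor(1437/125) = 11
floor(1437/625) = 2
Total = 357

357 trailing zeros


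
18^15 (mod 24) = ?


18^1 mod 24 = 18
18^2 mod 24 = 12
18^3 mod 24 = 0
18^4 mod 24 = 0
18^5 mod 24 = 0
18^6 mod 24 = 0
18^7 mod 24 = 0
18^8 mod 24 = 0
18^9 mod 24 = 0
18^10 mod 24 = 0
18^11 mod 24 = 0
18^12 mod 24 = 0
18^13 mod 24 = 0
18^14 mod 24 = 0
18^15 mod 24 = 0


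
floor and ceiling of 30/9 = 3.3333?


30/9 = 3.3333
floor = 3
ceil = 4

floor = 3, ceil = 4


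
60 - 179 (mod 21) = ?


60 - 179 = -119
-119 mod 21 = 7


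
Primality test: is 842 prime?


842 / 2 = 421 (exact division)
842 is NOT prime.

No, 842 is not prime


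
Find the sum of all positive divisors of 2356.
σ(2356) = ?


Divisors of 2356: 1, 2, 4, 19, 31, 38, 62, 76, 124, 589, 1178, 2356
Sum = 1 + 2 + 4 + 19 + 31 + 38 + 62 + 76 + 124 + 589 + 1178 + 2356 = 4480

σ(2356) = 4480


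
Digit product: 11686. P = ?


1 × 1 × 6 × 8 × 6 = 288


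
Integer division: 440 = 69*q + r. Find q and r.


440 = 69 * 6 + 26
Check: 414 + 26 = 440

q = 6, r = 26


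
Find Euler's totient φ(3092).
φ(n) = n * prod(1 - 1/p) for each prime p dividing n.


3092 = 2^2 × 773
Prime factors: 2, 773
φ(3092) = 3092 × (1-1/2) × (1-1/773)
= 3092 × 1/2 × 772/773 = 1544

φ(3092) = 1544


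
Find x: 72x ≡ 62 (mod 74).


GCD(72, 74) = 2 divides 62
Divide: 36x ≡ 31 (mod 37)
x ≡ 6 (mod 37)


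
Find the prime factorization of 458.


458 / 2 = 229
229 / 229 = 1
458 = 2 × 229


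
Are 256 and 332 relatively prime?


Euclidean algorithm:
332 = 1 * 256 + 76
256 = 3 * 76 + 28
76 = 2 * 28 + 20
28 = 1 * 20 + 8
20 = 2 * 8 + 4
8 = 2 * 4 + 0
GCD(256, 332) = 4

No, not coprime (GCD = 4)


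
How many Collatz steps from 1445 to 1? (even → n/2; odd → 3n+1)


1445 → 4336 → 2168 → 1084 → 542 → 271 → 814 → 407 → 1222 → 611 → 1834 → 917 → 2752 → 1376 → 688 → 344 → 172 → 86 → 43 → 130 → 65 → 196 → 98 → 49 → 148 → 74 → 37 → 112 → 56 → 28 → 14 → 7 → 22 → 11 → 34 → 17 → 52 → 26 → 13 → 40 → 20 → 10 → 5 → 16 → 8 → 4 → 2 → 1
Total steps = 47

47 steps


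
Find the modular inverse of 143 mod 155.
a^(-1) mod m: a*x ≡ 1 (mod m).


Use the extended Euclidean algorithm on (155, 143); each row r = 155*s + 143*t:
r=155, s=1, t=0
r=143, s=0, t=1
q=1: r=12, s=1, t=-1   [155*(1) + 143*(-1) = 12]
q=11: r=11, s=-11, t=12   [155*(-11) + 143*(12) = 11]
q=1: r=1, s=12, t=-13   [155*(12) + 143*(-13) = 1]
q=11: r=0, s=-143, t=155   [155*(-143) + 143*(155) = 0]
GCD = 1 with t = -13, so 143*(-13) ≡ 1 (mod 155)
Inverse = -13 mod 155 = 142
Check: 143 * 142 = 20306 ≡ 1 (mod 155)

143^(-1) ≡ 142 (mod 155)


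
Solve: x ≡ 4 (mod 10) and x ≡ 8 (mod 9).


M = 10*9 = 90
M1 = M/10 = 9, M2 = M/9 = 10
M1^(-1) mod 10 = 9, M2^(-1) mod 9 = 1
x = 4*9*9 + 8*10*1 = 404
404 mod 90 = 44
Check: 44 mod 10 = 4 ✓, 44 mod 9 = 8 ✓

x ≡ 44 (mod 90)


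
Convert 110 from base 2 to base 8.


110 (base 2) = 6 (decimal)
6 (decimal) = 6 (base 8)


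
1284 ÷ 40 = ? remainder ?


1284 = 40 * 32 + 4
Check: 1280 + 4 = 1284

q = 32, r = 4


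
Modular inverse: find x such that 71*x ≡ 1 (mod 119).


Use the extended Euclidean algorithm on (119, 71); each row r = 119*s + 71*t:
r=119, s=1, t=0
r=71, s=0, t=1
q=1: r=48, s=1, t=-1   [119*(1) + 71*(-1) = 48]
q=1: r=23, s=-1, t=2   [119*(-1) + 71*(2) = 23]
q=2: r=2, s=3, t=-5   [119*(3) + 71*(-5) = 2]
q=11: r=1, s=-34, t=57   [119*(-34) + 71*(57) = 1]
q=2: r=0, s=71, t=-119   [119*(71) + 71*(-119) = 0]
GCD = 1 with t = 57, so 71*(57) ≡ 1 (mod 119)
Inverse = 57 mod 119 = 57
Check: 71 * 57 = 4047 ≡ 1 (mod 119)

71^(-1) ≡ 57 (mod 119)


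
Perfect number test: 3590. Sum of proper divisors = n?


Proper divisors of 3590: 1, 2, 5, 10, 359, 718, 1795
Sum = 1 + 2 + 5 + 10 + 359 + 718 + 1795 = 2890

No, 3590 is not perfect (2890 ≠ 3590)


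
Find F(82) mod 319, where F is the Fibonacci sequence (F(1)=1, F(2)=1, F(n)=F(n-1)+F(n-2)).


F(k) mod 319 for k=1..82:
1, 1, 2, 3, 5, 8, 13, 21, 34, 55, 89, 144, 233, 58, 291, 30, 2, 32, 34, 66, 100, 166, 266, 113, 60, 173, 233, 87, 1, 88, 89, 177, 266, 124, 71, 195, 266, 142, 89, 231, 1, 232, 233, 146, 60, 206, 266, 153, 100, 253, 34, 287, 2, 289, 291, 261, 233, 175, 89, 264, 34, 298, 13, 311, 5, 316, 2, 318, 1, 0, 1, 1, 2, 3, 5, 8, 13, 21, 34, 55, 89, 144
F(82) mod 319 = 144


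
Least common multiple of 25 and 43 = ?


GCD(25, 43) = 1
LCM = 25*43/1 = 1075/1 = 1075

LCM = 1075


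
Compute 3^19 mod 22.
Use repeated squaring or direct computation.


3^1 mod 22 = 3
3^2 mod 22 = 9
3^3 mod 22 = 5
3^4 mod 22 = 15
3^5 mod 22 = 1
3^6 mod 22 = 3
3^7 mod 22 = 9
3^8 mod 22 = 5
3^9 mod 22 = 15
3^10 mod 22 = 1
3^11 mod 22 = 3
3^12 mod 22 = 9
3^13 mod 22 = 5
3^14 mod 22 = 15
3^15 mod 22 = 1
3^16 mod 22 = 3
3^17 mod 22 = 9
3^18 mod 22 = 5
3^19 mod 22 = 15


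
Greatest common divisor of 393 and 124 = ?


393 = 3 * 124 + 21
124 = 5 * 21 + 19
21 = 1 * 19 + 2
19 = 9 * 2 + 1
2 = 2 * 1 + 0
GCD = 1


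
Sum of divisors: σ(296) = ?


Divisors of 296: 1, 2, 4, 8, 37, 74, 148, 296
Sum = 1 + 2 + 4 + 8 + 37 + 74 + 148 + 296 = 570

σ(296) = 570


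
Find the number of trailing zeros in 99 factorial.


floor(99/5) = 19
floor(99/25) = 3
Total = 22

22 trailing zeros


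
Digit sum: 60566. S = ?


6 + 0 + 5 + 6 + 6 = 23


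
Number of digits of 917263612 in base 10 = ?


917263612 has 9 digits in base 10
floor(log10(917263612)) + 1 = floor(8.9625) + 1 = 9

9 digits (base 10)


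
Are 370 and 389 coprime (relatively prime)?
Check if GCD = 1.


Euclidean algorithm:
389 = 1 * 370 + 19
370 = 19 * 19 + 9
19 = 2 * 9 + 1
9 = 9 * 1 + 0
GCD(370, 389) = 1

Yes, coprime (GCD = 1)


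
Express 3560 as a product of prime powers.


3560 / 2 = 1780
1780 / 2 = 890
890 / 2 = 445
445 / 5 = 89
89 / 89 = 1
3560 = 2^3 × 5 × 89


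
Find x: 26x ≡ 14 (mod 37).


GCD(26, 37) = 1, unique solution
a^(-1) mod 37 = 10
x = 10 * 14 mod 37 = 29

x ≡ 29 (mod 37)


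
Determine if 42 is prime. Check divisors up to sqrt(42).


42 / 2 = 21 (exact division)
42 is NOT prime.

No, 42 is not prime


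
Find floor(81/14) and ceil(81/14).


81/14 = 5.7857
floor = 5
ceil = 6

floor = 5, ceil = 6


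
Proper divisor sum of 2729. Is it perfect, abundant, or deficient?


Proper divisors: 1
Sum = 1 = 1
1 < 2729 → deficient

s(2729) = 1 (deficient)


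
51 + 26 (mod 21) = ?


51 + 26 = 77
77 mod 21 = 14


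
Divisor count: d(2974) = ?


2974 = 2^1 × 1487^1
d(2974) = (1+1) × (1+1) = 4

4 divisors


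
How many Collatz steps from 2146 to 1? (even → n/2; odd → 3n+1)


2146 → 1073 → 3220 → 1610 → 805 → 2416 → 1208 → 604 → 302 → 151 → 454 → 227 → 682 → 341 → 1024 → 512 → 256 → 128 → 64 → 32 → 16 → 8 → 4 → 2 → 1
Total steps = 24

24 steps


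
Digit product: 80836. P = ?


8 × 0 × 8 × 3 × 6 = 0


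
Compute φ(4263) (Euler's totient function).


4263 = 3 × 7^2 × 29
Prime factors: 3, 7, 29
φ(4263) = 4263 × (1-1/3) × (1-1/7) × (1-1/29)
= 4263 × 2/3 × 6/7 × 28/29 = 2352

φ(4263) = 2352


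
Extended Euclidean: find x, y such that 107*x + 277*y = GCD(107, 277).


Tabular extended Euclidean (each row: r = 107*s + 277*t):
r=107, s=1, t=0
r=277, s=0, t=1
q=0: r=107, s=1, t=0   [107*(1) + 277*(0) = 107]
q=2: r=63, s=-2, t=1   [107*(-2) + 277*(1) = 63]
q=1: r=44, s=3, t=-1   [107*(3) + 277*(-1) = 44]
q=1: r=19, s=-5, t=2   [107*(-5) + 277*(2) = 19]
q=2: r=6, s=13, t=-5   [107*(13) + 277*(-5) = 6]
q=3: r=1, s=-44, t=17   [107*(-44) + 277*(17) = 1]
q=6: r=0, s=277, t=-107   [107*(277) + 277*(-107) = 0]
GCD = 1; from the row with r=1: x=-44, y=17
Check: 107*(-44) + 277*(17) = -4708 + 4709 = 1

GCD = 1, x = -44, y = 17


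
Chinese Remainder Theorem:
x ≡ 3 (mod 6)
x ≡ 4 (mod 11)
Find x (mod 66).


M = 6*11 = 66
M1 = M/6 = 11, M2 = M/11 = 6
M1^(-1) mod 6 = 5, M2^(-1) mod 11 = 2
x = 3*11*5 + 4*6*2 = 213
213 mod 66 = 15
Check: 15 mod 6 = 3 ✓, 15 mod 11 = 4 ✓

x ≡ 15 (mod 66)


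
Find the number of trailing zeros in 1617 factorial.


floor(1617/5) = 323
floor(1617/25) = 64
floor(1617/125) = 12
floor(1617/625) = 2
Total = 401

401 trailing zeros


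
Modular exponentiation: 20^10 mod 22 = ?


20^1 mod 22 = 20
20^2 mod 22 = 4
20^3 mod 22 = 14
20^4 mod 22 = 16
20^5 mod 22 = 12
20^6 mod 22 = 20
20^7 mod 22 = 4
20^8 mod 22 = 14
20^9 mod 22 = 16
20^10 mod 22 = 12


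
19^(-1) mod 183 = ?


Use the extended Euclidean algorithm on (183, 19); each row r = 183*s + 19*t:
r=183, s=1, t=0
r=19, s=0, t=1
q=9: r=12, s=1, t=-9   [183*(1) + 19*(-9) = 12]
q=1: r=7, s=-1, t=10   [183*(-1) + 19*(10) = 7]
q=1: r=5, s=2, t=-19   [183*(2) + 19*(-19) = 5]
q=1: r=2, s=-3, t=29   [183*(-3) + 19*(29) = 2]
q=2: r=1, s=8, t=-77   [183*(8) + 19*(-77) = 1]
q=2: r=0, s=-19, t=183   [183*(-19) + 19*(183) = 0]
GCD = 1 with t = -77, so 19*(-77) ≡ 1 (mod 183)
Inverse = -77 mod 183 = 106
Check: 19 * 106 = 2014 ≡ 1 (mod 183)

19^(-1) ≡ 106 (mod 183)


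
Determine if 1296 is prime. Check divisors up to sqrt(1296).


1296 / 2 = 648 (exact division)
1296 is NOT prime.

No, 1296 is not prime


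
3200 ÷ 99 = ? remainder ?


3200 = 99 * 32 + 32
Check: 3168 + 32 = 3200

q = 32, r = 32


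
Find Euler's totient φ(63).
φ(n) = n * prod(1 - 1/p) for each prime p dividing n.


63 = 3^2 × 7
Prime factors: 3, 7
φ(63) = 63 × (1-1/3) × (1-1/7)
= 63 × 2/3 × 6/7 = 36

φ(63) = 36


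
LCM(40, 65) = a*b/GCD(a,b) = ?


GCD(40, 65) = 5
LCM = 40*65/5 = 2600/5 = 520

LCM = 520


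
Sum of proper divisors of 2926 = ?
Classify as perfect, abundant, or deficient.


Proper divisors: 1, 2, 7, 11, 14, 19, 22, 38, 77, 133, 154, 209, 266, 418, 1463
Sum = 1 + 2 + 7 + 11 + 14 + 19 + 22 + 38 + 77 + 133 + 154 + 209 + 266 + 418 + 1463 = 2834
2834 < 2926 → deficient

s(2926) = 2834 (deficient)


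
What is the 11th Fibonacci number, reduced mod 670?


F(k) mod 670 for k=1..11:
1, 1, 2, 3, 5, 8, 13, 21, 34, 55, 89
F(11) mod 670 = 89


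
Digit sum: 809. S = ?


8 + 0 + 9 = 17


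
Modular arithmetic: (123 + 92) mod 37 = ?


123 + 92 = 215
215 mod 37 = 30
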